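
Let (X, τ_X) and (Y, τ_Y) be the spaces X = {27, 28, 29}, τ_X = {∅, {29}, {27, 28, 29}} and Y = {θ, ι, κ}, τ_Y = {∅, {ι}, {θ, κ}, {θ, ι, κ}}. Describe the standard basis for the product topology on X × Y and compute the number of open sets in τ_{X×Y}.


Basis B = {∅ × ∅, {29} × {ι}, {29} × {θ, κ}, {27, 28, 29} × {ι}, {29} × {θ, ι, κ}, {27, 28, 29} × {θ, κ}, {27, 28, 29} × {θ, ι, κ}}; |τ_{X×Y}| = 9.

Enumerate products U × V with U ∈ τ_X, V ∈ τ_Y (deduplicated):
  ∅ × ∅ = {} (∅)
  {29} × {ι} = {(29,ι)}
  {29} × {θ, κ} = {(29,θ), (29,κ)}
  {27, 28, 29} × {ι} = {(27,ι), (28,ι), (29,ι)}
  {29} × {θ, ι, κ} = {(29,θ), (29,ι), (29,κ)}
  {27, 28, 29} × {θ, κ} = {(27,θ), (27,κ), (28,θ), (28,κ), (29,θ), (29,κ)}
  {27, 28, 29} × {θ, ι, κ} = {(27,θ), (27,ι), (27,κ), (28,θ), (28,ι), (28,κ), (29,θ), (29,ι), (29,κ)}
These 7 distinct sets form the basis B.
Close under arbitrary unions to get τ_{X×Y}; counting gives |τ_{X×Y}| = 9.


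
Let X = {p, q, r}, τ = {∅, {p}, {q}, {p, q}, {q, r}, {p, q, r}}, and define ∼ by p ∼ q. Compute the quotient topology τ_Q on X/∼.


X/∼ = {[p=q], [r]}; |τ_Q| = 3.

Equivalence classes: [p=q], [r].
Quotient map π: X → X/∼ sends p ↦ [p=q], q ↦ [p=q], r ↦ [r].
For each subset V ⊆ X/∼, compute π^{-1}(V) ⊆ X and check whether π^{-1}(V) ∈ τ. V is open in τ_Q iff π^{-1}(V) ∈ τ.
  V = {}: π^{-1}(V) = ∅ ∈ τ ✓.
  V = {[p=q]}: π^{-1}(V) = {p, q} ∈ τ ✓.
  V = {[r]}: π^{-1}(V) = {r} ∉ τ ✗.
  V = {[p=q], [r]}: π^{-1}(V) = {p, q, r} ∈ τ ✓.
Open sets in the quotient: τ_Q = {{}, {[p=q]}, {[p=q], [r]}} (3 elements).


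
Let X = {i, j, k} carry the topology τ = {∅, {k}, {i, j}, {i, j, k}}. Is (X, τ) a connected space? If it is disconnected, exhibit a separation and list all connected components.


(X, τ) is disconnected; components = [{k}, {i, j}].

Find clopen sets (U ∈ τ with X ∖ U ∈ τ):
  U = ∅, X ∖ U = {i, j, k} — both open, so U is clopen.
  U = {k}, X ∖ U = {i, j} — both open, so U is clopen.
  U = {i, j}, X ∖ U = {k} — both open, so U is clopen.
  U = {i, j, k}, X ∖ U = ∅ — both open, so U is clopen.
Nontrivial clopen(s) exist: e.g. {k}. So (X, τ) is disconnected.
Compute connected components by grouping points that agree on all clopens:
  component: {k}
  component: {i, j}


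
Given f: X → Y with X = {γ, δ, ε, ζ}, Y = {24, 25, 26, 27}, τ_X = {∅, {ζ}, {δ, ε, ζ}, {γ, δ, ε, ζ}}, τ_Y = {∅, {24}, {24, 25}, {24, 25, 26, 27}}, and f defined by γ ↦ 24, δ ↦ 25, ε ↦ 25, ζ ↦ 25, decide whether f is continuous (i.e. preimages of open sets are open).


f is NOT continuous.

Compute f^{-1}(U) for each U ∈ τ_Y:
  U = ∅: f^{-1}(U) = ∅ ∈ τ_X ✓.
  U = {24}: f^{-1}(U) = {γ} ∉ τ_X ✗.
  U = {24, 25}: f^{-1}(U) = {γ, δ, ε, ζ} ∈ τ_X ✓.
  U = {24, 25, 26, 27}: f^{-1}(U) = {γ, δ, ε, ζ} ∈ τ_X ✓.
Found U = {24} with f^{-1}(U) = {γ} not in τ_X. Therefore f is NOT continuous.


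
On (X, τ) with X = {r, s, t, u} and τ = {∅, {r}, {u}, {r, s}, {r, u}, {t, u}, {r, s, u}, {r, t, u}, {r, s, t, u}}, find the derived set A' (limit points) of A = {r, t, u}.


A' = {s, t}

For each x ∈ X, list the open sets U ∈ τ with x ∈ U, then check whether U ∩ (A ∖ {x}) ≠ ∅ for every such U.
  x = r: open {r} ∋ x has {r} ∩ (A ∖ {r}) = ∅, so x is NOT a limit point.
  x = s: opens ∋ x are {r, s}, {r, s, u}, {r, s, t, u}; each meets A ∖ {s}, so x IS a limit point.
  x = t: opens ∋ x are {t, u}, {r, t, u}, {r, s, t, u}; each meets A ∖ {t}, so x IS a limit point.
  x = u: open {u} ∋ x has {u} ∩ (A ∖ {u}) = ∅, so x is NOT a limit point.
Collecting: A' = {s, t}.


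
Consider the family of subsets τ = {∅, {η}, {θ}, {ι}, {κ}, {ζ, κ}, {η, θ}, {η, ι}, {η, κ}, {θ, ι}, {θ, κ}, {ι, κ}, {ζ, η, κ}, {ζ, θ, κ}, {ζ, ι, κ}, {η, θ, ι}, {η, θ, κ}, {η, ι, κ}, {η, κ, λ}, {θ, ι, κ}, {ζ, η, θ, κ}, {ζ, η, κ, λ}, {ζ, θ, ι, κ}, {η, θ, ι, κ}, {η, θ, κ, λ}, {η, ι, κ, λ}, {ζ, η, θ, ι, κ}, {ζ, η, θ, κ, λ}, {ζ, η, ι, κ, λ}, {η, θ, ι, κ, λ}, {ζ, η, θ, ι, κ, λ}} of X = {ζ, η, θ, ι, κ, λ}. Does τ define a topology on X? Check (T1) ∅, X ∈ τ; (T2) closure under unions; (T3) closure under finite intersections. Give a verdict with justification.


τ is NOT a topology on X.

Axiom (T1): ∅ ∈ τ? Yes; X ∈ τ? Yes.
Axiom (T2/T3): check pairwise unions and intersections of members of τ.
Counterexample for (T2): {η} ∪ {ζ, ι, κ} = {ζ, η, ι, κ} ∉ τ. Therefore τ is NOT a topology.


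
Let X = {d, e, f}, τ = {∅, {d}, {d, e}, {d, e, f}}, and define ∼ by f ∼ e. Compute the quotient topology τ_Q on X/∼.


X/∼ = {[d], [e=f]}; |τ_Q| = 3.

Equivalence classes: [d], [e=f].
Quotient map π: X → X/∼ sends d ↦ [d], e ↦ [e=f], f ↦ [e=f].
For each subset V ⊆ X/∼, compute π^{-1}(V) ⊆ X and check whether π^{-1}(V) ∈ τ. V is open in τ_Q iff π^{-1}(V) ∈ τ.
  V = {}: π^{-1}(V) = ∅ ∈ τ ✓.
  V = {[d]}: π^{-1}(V) = {d} ∈ τ ✓.
  V = {[e=f]}: π^{-1}(V) = {e, f} ∉ τ ✗.
  V = {[d], [e=f]}: π^{-1}(V) = {d, e, f} ∈ τ ✓.
Open sets in the quotient: τ_Q = {{}, {[d]}, {[d], [e=f]}} (3 elements).


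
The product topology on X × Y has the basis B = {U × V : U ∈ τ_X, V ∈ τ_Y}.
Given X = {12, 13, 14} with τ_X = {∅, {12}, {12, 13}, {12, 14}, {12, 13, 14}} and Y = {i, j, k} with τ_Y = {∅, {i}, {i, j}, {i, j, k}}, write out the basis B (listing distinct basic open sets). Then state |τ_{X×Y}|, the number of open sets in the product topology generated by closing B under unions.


Basis B = {∅ × ∅, {12} × {i}, {12} × {i, j}, {12, 13} × {i}, {12, 14} × {i}, {12} × {i, j, k}, {12, 13, 14} × {i}, {12, 13} × {i, j}, {12, 14} × {i, j}, {12, 13} × {i, j, k}, {12, 14} × {i, j, k}, {12, 13, 14} × {i, j}, {12, 13, 14} × {i, j, k}}; |τ_{X×Y}| = 30.

Enumerate products U × V with U ∈ τ_X, V ∈ τ_Y (deduplicated):
  ∅ × ∅ = {} (∅)
  {12} × {i} = {(12,i)}
  {12} × {i, j} = {(12,i), (12,j)}
  {12, 13} × {i} = {(12,i), (13,i)}
  {12, 14} × {i} = {(12,i), (14,i)}
  {12} × {i, j, k} = {(12,i), (12,j), (12,k)}
  {12, 13, 14} × {i} = {(12,i), (13,i), (14,i)}
  {12, 13} × {i, j} = {(12,i), (12,j), (13,i), (13,j)}
  {12, 14} × {i, j} = {(12,i), (12,j), (14,i), (14,j)}
  {12, 13} × {i, j, k} = {(12,i), (12,j), (12,k), (13,i), (13,j), (13,k)}
  {12, 14} × {i, j, k} = {(12,i), (12,j), (12,k), (14,i), (14,j), (14,k)}
  {12, 13, 14} × {i, j} = {(12,i), (12,j), (13,i), (13,j), (14,i), (14,j)}
  {12, 13, 14} × {i, j, k} = {(12,i), (12,j), (12,k), (13,i), (13,j), (13,k), (14,i), (14,j), (14,k)}
These 13 distinct sets form the basis B.
Close under arbitrary unions to get τ_{X×Y}; counting gives |τ_{X×Y}| = 30.


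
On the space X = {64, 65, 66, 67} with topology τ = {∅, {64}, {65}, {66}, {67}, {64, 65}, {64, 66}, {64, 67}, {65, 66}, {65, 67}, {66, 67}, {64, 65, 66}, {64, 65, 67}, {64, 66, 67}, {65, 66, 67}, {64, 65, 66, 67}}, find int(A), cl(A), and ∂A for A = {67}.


int(A) = {67}, cl(A) = {67}, ∂A = ∅.

Closed sets in (X, τ) are complements of opens:
  closed(X, τ) = {∅, {64}, {65}, {66}, {67}, {64, 65}, {64, 66}, {64, 67}, {65, 66}, {65, 67}, {66, 67}, {64, 65, 66}, {64, 65, 67}, {64, 66, 67}, {65, 66, 67}, {64, 65, 66, 67}}.
int(A) = ⋃ {U ∈ τ : U ⊆ A}. Opens contained in A: ∅, {67}.
Taking the union of these: int(A) = {67}.
cl(A) = ⋂ {C closed : A ⊆ C}. Closed sets containing A: {67}, {64, 67}, {65, 67}, {66, 67}, {64, 65, 67}, {64, 66, 67}, {65, 66, 67}, {64, 65, 66, 67}.
Intersecting these: cl(A) = {67}.
∂A = cl(A) ∖ int(A) = {67} ∖ {67} = ∅.


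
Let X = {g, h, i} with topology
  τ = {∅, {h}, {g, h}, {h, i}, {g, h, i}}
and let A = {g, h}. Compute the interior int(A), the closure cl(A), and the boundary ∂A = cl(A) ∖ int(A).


int(A) = {g, h}, cl(A) = {g, h, i}, ∂A = {i}.

Closed sets in (X, τ) are complements of opens:
  closed(X, τ) = {∅, {g}, {i}, {g, i}, {g, h, i}}.
int(A) = ⋃ {U ∈ τ : U ⊆ A}. Opens contained in A: ∅, {h}, {g, h}.
Taking the union of these: int(A) = {g, h}.
cl(A) = ⋂ {C closed : A ⊆ C}. Closed sets containing A: {g, h, i}.
Intersecting these: cl(A) = {g, h, i}.
∂A = cl(A) ∖ int(A) = {g, h, i} ∖ {g, h} = {i}.


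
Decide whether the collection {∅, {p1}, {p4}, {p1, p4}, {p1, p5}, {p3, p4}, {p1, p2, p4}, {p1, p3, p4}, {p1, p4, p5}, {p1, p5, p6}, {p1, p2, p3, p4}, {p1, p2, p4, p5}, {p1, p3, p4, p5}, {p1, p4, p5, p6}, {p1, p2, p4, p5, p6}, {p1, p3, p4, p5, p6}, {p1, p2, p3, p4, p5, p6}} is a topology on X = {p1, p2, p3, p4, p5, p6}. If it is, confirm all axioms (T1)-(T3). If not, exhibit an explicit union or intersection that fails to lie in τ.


τ is NOT a topology on X.

Axiom (T1): ∅ ∈ τ? Yes; X ∈ τ? Yes.
Axiom (T2/T3): check pairwise unions and intersections of members of τ.
Counterexample for (T2): {p1, p5} ∪ {p1, p2, p3, p4} = {p1, p2, p3, p4, p5} ∉ τ. Therefore τ is NOT a topology.


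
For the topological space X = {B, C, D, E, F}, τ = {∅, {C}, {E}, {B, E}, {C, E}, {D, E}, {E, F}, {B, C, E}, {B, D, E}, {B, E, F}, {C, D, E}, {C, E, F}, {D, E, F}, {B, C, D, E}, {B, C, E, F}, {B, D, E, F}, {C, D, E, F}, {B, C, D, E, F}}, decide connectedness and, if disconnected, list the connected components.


(X, τ) is disconnected; components = [{C}, {B, D, E, F}].

Find clopen sets (U ∈ τ with X ∖ U ∈ τ):
  U = ∅, X ∖ U = {B, C, D, E, F} — both open, so U is clopen.
  U = {C}, X ∖ U = {B, D, E, F} — both open, so U is clopen.
  U = {B, D, E, F}, X ∖ U = {C} — both open, so U is clopen.
  U = {B, C, D, E, F}, X ∖ U = ∅ — both open, so U is clopen.
Nontrivial clopen(s) exist: e.g. {C}. So (X, τ) is disconnected.
Compute connected components by grouping points that agree on all clopens:
  component: {C}
  component: {B, D, E, F}


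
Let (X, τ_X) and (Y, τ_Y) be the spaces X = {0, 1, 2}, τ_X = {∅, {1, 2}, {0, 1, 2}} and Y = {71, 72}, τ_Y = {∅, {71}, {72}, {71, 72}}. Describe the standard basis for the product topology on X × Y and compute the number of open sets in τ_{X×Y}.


Basis B = {∅ × ∅, {1, 2} × {71}, {1, 2} × {72}, {0, 1, 2} × {71}, {0, 1, 2} × {72}, {1, 2} × {71, 72}, {0, 1, 2} × {71, 72}}; |τ_{X×Y}| = 9.

Enumerate products U × V with U ∈ τ_X, V ∈ τ_Y (deduplicated):
  ∅ × ∅ = {} (∅)
  {1, 2} × {71} = {(1,71), (2,71)}
  {1, 2} × {72} = {(1,72), (2,72)}
  {0, 1, 2} × {71} = {(0,71), (1,71), (2,71)}
  {0, 1, 2} × {72} = {(0,72), (1,72), (2,72)}
  {1, 2} × {71, 72} = {(1,71), (1,72), (2,71), (2,72)}
  {0, 1, 2} × {71, 72} = {(0,71), (0,72), (1,71), (1,72), (2,71), (2,72)}
These 7 distinct sets form the basis B.
Close under arbitrary unions to get τ_{X×Y}; counting gives |τ_{X×Y}| = 9.


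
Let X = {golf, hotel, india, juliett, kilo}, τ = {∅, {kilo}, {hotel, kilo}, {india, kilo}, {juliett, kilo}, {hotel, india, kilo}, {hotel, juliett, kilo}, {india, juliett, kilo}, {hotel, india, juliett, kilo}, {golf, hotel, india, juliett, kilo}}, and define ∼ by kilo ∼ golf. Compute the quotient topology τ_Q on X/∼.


X/∼ = {[golf=kilo], [hotel], [india], [juliett]}; |τ_Q| = 2.

Equivalence classes: [golf=kilo], [hotel], [india], [juliett].
Quotient map π: X → X/∼ sends golf ↦ [golf=kilo], hotel ↦ [hotel], india ↦ [india], juliett ↦ [juliett], kilo ↦ [golf=kilo].
For each subset V ⊆ X/∼, compute π^{-1}(V) ⊆ X and check whether π^{-1}(V) ∈ τ. V is open in τ_Q iff π^{-1}(V) ∈ τ.
  V = {}: π^{-1}(V) = ∅ ∈ τ ✓.
  V = {[golf=kilo]}: π^{-1}(V) = {golf, kilo} ∉ τ ✗.
  V = {[hotel]}: π^{-1}(V) = {hotel} ∉ τ ✗.
  V = {[golf=kilo], [hotel]}: π^{-1}(V) = {golf, hotel, kilo} ∉ τ ✗.
  V = {[india]}: π^{-1}(V) = {india} ∉ τ ✗.
  V = {[golf=kilo], [india]}: π^{-1}(V) = {golf, india, kilo} ∉ τ ✗.
  V = {[hotel], [india]}: π^{-1}(V) = {hotel, india} ∉ τ ✗.
  V = {[golf=kilo], [hotel], [india]}: π^{-1}(V) = {golf, hotel, india, kilo} ∉ τ ✗.
  V = {[juliett]}: π^{-1}(V) = {juliett} ∉ τ ✗.
  V = {[golf=kilo], [juliett]}: π^{-1}(V) = {golf, juliett, kilo} ∉ τ ✗.
  V = {[hotel], [juliett]}: π^{-1}(V) = {hotel, juliett} ∉ τ ✗.
  V = {[golf=kilo], [hotel], [juliett]}: π^{-1}(V) = {golf, hotel, juliett, kilo} ∉ τ ✗.
  V = {[india], [juliett]}: π^{-1}(V) = {india, juliett} ∉ τ ✗.
  V = {[golf=kilo], [india], [juliett]}: π^{-1}(V) = {golf, india, juliett, kilo} ∉ τ ✗.
  V = {[hotel], [india], [juliett]}: π^{-1}(V) = {hotel, india, juliett} ∉ τ ✗.
  V = {[golf=kilo], [hotel], [india], [juliett]}: π^{-1}(V) = {golf, hotel, india, juliett, kilo} ∈ τ ✓.
Open sets in the quotient: τ_Q = {{}, {[golf=kilo], [hotel], [india], [juliett]}} (2 elements).


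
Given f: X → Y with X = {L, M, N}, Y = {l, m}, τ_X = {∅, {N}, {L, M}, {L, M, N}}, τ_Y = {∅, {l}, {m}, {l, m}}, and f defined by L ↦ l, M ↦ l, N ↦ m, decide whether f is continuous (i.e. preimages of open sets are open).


f IS continuous.

Compute f^{-1}(U) for each U ∈ τ_Y:
  U = ∅: f^{-1}(U) = ∅ ∈ τ_X ✓.
  U = {l}: f^{-1}(U) = {L, M} ∈ τ_X ✓.
  U = {m}: f^{-1}(U) = {N} ∈ τ_X ✓.
  U = {l, m}: f^{-1}(U) = {L, M, N} ∈ τ_X ✓.
Every preimage lies in τ_X, so f IS continuous.


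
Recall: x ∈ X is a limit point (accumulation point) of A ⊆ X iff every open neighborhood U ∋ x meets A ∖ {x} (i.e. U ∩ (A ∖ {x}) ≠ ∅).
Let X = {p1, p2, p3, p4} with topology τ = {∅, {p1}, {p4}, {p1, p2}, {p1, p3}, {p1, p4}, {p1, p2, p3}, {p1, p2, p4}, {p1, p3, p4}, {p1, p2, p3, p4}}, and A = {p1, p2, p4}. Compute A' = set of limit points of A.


A' = {p2, p3}

For each x ∈ X, list the open sets U ∈ τ with x ∈ U, then check whether U ∩ (A ∖ {x}) ≠ ∅ for every such U.
  x = p1: open {p1} ∋ x has {p1} ∩ (A ∖ {p1}) = ∅, so x is NOT a limit point.
  x = p2: opens ∋ x are {p1, p2}, {p1, p2, p3}, {p1, p2, p4}, {p1, p2, p3, p4}; each meets A ∖ {p2}, so x IS a limit point.
  x = p3: opens ∋ x are {p1, p3}, {p1, p2, p3}, {p1, p3, p4}, {p1, p2, p3, p4}; each meets A ∖ {p3}, so x IS a limit point.
  x = p4: open {p4} ∋ x has {p4} ∩ (A ∖ {p4}) = ∅, so x is NOT a limit point.
Collecting: A' = {p2, p3}.


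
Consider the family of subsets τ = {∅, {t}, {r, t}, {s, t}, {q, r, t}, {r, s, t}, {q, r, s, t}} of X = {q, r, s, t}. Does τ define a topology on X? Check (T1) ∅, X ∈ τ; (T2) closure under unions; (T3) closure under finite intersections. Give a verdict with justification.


τ IS a topology on X.

Axiom (T1): ∅ ∈ τ? Yes; X ∈ τ? Yes.
Axiom (T2/T3): check pairwise unions and intersections of members of τ.
All pairwise intersections and unions checked — each lies in τ. Therefore τ satisfies (T1), (T2), (T3): it IS a topology on X.


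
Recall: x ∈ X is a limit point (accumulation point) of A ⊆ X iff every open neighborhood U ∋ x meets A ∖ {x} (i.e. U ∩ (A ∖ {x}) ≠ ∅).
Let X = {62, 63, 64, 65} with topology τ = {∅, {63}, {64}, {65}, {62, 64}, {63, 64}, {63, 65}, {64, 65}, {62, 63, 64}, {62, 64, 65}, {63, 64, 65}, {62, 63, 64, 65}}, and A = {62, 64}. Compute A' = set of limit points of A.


A' = {62}

For each x ∈ X, list the open sets U ∈ τ with x ∈ U, then check whether U ∩ (A ∖ {x}) ≠ ∅ for every such U.
  x = 62: opens ∋ x are {62, 64}, {62, 63, 64}, {62, 64, 65}, {62, 63, 64, 65}; each meets A ∖ {62}, so x IS a limit point.
  x = 63: open {63} ∋ x has {63} ∩ (A ∖ {63}) = ∅, so x is NOT a limit point.
  x = 64: open {64} ∋ x has {64} ∩ (A ∖ {64}) = ∅, so x is NOT a limit point.
  x = 65: open {65} ∋ x has {65} ∩ (A ∖ {65}) = ∅, so x is NOT a limit point.
Collecting: A' = {62}.


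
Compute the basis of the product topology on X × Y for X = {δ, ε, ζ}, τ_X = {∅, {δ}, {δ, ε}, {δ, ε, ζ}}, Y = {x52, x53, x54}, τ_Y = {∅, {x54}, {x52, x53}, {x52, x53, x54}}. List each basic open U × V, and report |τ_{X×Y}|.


Basis B = {∅ × ∅, {δ} × {x54}, {δ} × {x52, x53}, {δ, ε} × {x54}, {δ} × {x52, x53, x54}, {δ, ε, ζ} × {x54}, {δ, ε} × {x52, x53}, {δ, ε} × {x52, x53, x54}, {δ, ε, ζ} × {x52, x53}, {δ, ε, ζ} × {x52, x53, x54}}; |τ_{X×Y}| = 16.

Enumerate products U × V with U ∈ τ_X, V ∈ τ_Y (deduplicated):
  ∅ × ∅ = {} (∅)
  {δ} × {x54} = {(δ,x54)}
  {δ} × {x52, x53} = {(δ,x52), (δ,x53)}
  {δ, ε} × {x54} = {(δ,x54), (ε,x54)}
  {δ} × {x52, x53, x54} = {(δ,x52), (δ,x53), (δ,x54)}
  {δ, ε, ζ} × {x54} = {(δ,x54), (ε,x54), (ζ,x54)}
  {δ, ε} × {x52, x53} = {(δ,x52), (δ,x53), (ε,x52), (ε,x53)}
  {δ, ε} × {x52, x53, x54} = {(δ,x52), (δ,x53), (δ,x54), (ε,x52), (ε,x53), (ε,x54)}
  {δ, ε, ζ} × {x52, x53} = {(δ,x52), (δ,x53), (ε,x52), (ε,x53), (ζ,x52), (ζ,x53)}
  {δ, ε, ζ} × {x52, x53, x54} = {(δ,x52), (δ,x53), (δ,x54), (ε,x52), (ε,x53), (ε,x54), (ζ,x52), (ζ,x53), (ζ,x54)}
These 10 distinct sets form the basis B.
Close under arbitrary unions to get τ_{X×Y}; counting gives |τ_{X×Y}| = 16.


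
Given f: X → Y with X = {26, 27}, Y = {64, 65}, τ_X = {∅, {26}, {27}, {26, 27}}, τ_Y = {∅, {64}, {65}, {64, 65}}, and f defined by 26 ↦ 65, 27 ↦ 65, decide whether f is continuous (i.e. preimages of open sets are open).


f IS continuous.

Compute f^{-1}(U) for each U ∈ τ_Y:
  U = ∅: f^{-1}(U) = ∅ ∈ τ_X ✓.
  U = {64}: f^{-1}(U) = ∅ ∈ τ_X ✓.
  U = {65}: f^{-1}(U) = {26, 27} ∈ τ_X ✓.
  U = {64, 65}: f^{-1}(U) = {26, 27} ∈ τ_X ✓.
Every preimage lies in τ_X, so f IS continuous.


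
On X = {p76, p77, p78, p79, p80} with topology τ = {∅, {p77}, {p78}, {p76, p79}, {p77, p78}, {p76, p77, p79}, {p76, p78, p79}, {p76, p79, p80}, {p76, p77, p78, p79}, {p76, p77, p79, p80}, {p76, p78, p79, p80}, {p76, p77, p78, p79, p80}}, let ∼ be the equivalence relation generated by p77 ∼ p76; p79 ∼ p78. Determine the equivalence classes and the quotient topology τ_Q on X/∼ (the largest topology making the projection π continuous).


X/∼ = {[p76=p77], [p78=p79], [p80]}; |τ_Q| = 3.

Equivalence classes: [p76=p77], [p78=p79], [p80].
Quotient map π: X → X/∼ sends p76 ↦ [p76=p77], p77 ↦ [p76=p77], p78 ↦ [p78=p79], p79 ↦ [p78=p79], p80 ↦ [p80].
For each subset V ⊆ X/∼, compute π^{-1}(V) ⊆ X and check whether π^{-1}(V) ∈ τ. V is open in τ_Q iff π^{-1}(V) ∈ τ.
  V = {}: π^{-1}(V) = ∅ ∈ τ ✓.
  V = {[p76=p77]}: π^{-1}(V) = {p76, p77} ∉ τ ✗.
  V = {[p78=p79]}: π^{-1}(V) = {p78, p79} ∉ τ ✗.
  V = {[p76=p77], [p78=p79]}: π^{-1}(V) = {p76, p77, p78, p79} ∈ τ ✓.
  V = {[p80]}: π^{-1}(V) = {p80} ∉ τ ✗.
  V = {[p76=p77], [p80]}: π^{-1}(V) = {p76, p77, p80} ∉ τ ✗.
  V = {[p78=p79], [p80]}: π^{-1}(V) = {p78, p79, p80} ∉ τ ✗.
  V = {[p76=p77], [p78=p79], [p80]}: π^{-1}(V) = {p76, p77, p78, p79, p80} ∈ τ ✓.
Open sets in the quotient: τ_Q = {{}, {[p76=p77], [p78=p79]}, {[p76=p77], [p78=p79], [p80]}} (3 elements).


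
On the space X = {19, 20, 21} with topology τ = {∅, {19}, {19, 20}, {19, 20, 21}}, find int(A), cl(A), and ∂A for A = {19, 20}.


int(A) = {19, 20}, cl(A) = {19, 20, 21}, ∂A = {21}.

Closed sets in (X, τ) are complements of opens:
  closed(X, τ) = {∅, {21}, {20, 21}, {19, 20, 21}}.
int(A) = ⋃ {U ∈ τ : U ⊆ A}. Opens contained in A: ∅, {19}, {19, 20}.
Taking the union of these: int(A) = {19, 20}.
cl(A) = ⋂ {C closed : A ⊆ C}. Closed sets containing A: {19, 20, 21}.
Intersecting these: cl(A) = {19, 20, 21}.
∂A = cl(A) ∖ int(A) = {19, 20, 21} ∖ {19, 20} = {21}.


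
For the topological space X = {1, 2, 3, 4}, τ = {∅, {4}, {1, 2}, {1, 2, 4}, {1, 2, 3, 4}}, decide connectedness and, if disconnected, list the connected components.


(X, τ) is connected.

Find clopen sets (U ∈ τ with X ∖ U ∈ τ):
  U = ∅, X ∖ U = {1, 2, 3, 4} — both open, so U is clopen.
  U = {1, 2, 3, 4}, X ∖ U = ∅ — both open, so U is clopen.
Only trivial clopens (∅ and X) exist, so (X, τ) is connected.
Compute connected components by grouping points that agree on all clopens:
  component: {1, 2, 3, 4}


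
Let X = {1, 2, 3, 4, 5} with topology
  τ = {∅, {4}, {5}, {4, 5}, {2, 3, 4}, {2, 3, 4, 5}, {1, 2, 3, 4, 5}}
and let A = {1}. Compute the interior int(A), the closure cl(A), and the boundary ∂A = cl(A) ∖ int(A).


int(A) = ∅, cl(A) = {1}, ∂A = {1}.

Closed sets in (X, τ) are complements of opens:
  closed(X, τ) = {∅, {1}, {1, 5}, {1, 2, 3}, {1, 2, 3, 4}, {1, 2, 3, 5}, {1, 2, 3, 4, 5}}.
int(A) = ⋃ {U ∈ τ : U ⊆ A}. Opens contained in A: ∅.
Taking the union of these: int(A) = ∅.
cl(A) = ⋂ {C closed : A ⊆ C}. Closed sets containing A: {1}, {1, 5}, {1, 2, 3}, {1, 2, 3, 4}, {1, 2, 3, 5}, {1, 2, 3, 4, 5}.
Intersecting these: cl(A) = {1}.
∂A = cl(A) ∖ int(A) = {1} ∖ ∅ = {1}.


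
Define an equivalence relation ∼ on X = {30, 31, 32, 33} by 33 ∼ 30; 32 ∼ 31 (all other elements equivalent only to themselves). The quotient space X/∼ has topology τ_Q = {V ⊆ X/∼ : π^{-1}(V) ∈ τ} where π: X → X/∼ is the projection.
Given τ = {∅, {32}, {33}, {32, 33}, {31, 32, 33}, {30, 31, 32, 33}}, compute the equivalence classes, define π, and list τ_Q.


X/∼ = {[30=33], [31=32]}; |τ_Q| = 2.

Equivalence classes: [30=33], [31=32].
Quotient map π: X → X/∼ sends 30 ↦ [30=33], 31 ↦ [31=32], 32 ↦ [31=32], 33 ↦ [30=33].
For each subset V ⊆ X/∼, compute π^{-1}(V) ⊆ X and check whether π^{-1}(V) ∈ τ. V is open in τ_Q iff π^{-1}(V) ∈ τ.
  V = {}: π^{-1}(V) = ∅ ∈ τ ✓.
  V = {[30=33]}: π^{-1}(V) = {30, 33} ∉ τ ✗.
  V = {[31=32]}: π^{-1}(V) = {31, 32} ∉ τ ✗.
  V = {[30=33], [31=32]}: π^{-1}(V) = {30, 31, 32, 33} ∈ τ ✓.
Open sets in the quotient: τ_Q = {{}, {[30=33], [31=32]}} (2 elements).


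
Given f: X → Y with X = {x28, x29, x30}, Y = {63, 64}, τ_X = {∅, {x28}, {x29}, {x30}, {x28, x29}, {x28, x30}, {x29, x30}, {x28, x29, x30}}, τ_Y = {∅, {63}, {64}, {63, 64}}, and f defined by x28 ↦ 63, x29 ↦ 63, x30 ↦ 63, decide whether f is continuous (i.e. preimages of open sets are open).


f IS continuous.

Compute f^{-1}(U) for each U ∈ τ_Y:
  U = ∅: f^{-1}(U) = ∅ ∈ τ_X ✓.
  U = {63}: f^{-1}(U) = {x28, x29, x30} ∈ τ_X ✓.
  U = {64}: f^{-1}(U) = ∅ ∈ τ_X ✓.
  U = {63, 64}: f^{-1}(U) = {x28, x29, x30} ∈ τ_X ✓.
Every preimage lies in τ_X, so f IS continuous.


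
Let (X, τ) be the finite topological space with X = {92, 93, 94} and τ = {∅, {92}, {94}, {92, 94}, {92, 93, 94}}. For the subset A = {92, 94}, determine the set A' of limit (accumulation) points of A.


A' = {93}

For each x ∈ X, list the open sets U ∈ τ with x ∈ U, then check whether U ∩ (A ∖ {x}) ≠ ∅ for every such U.
  x = 92: open {92} ∋ x has {92} ∩ (A ∖ {92}) = ∅, so x is NOT a limit point.
  x = 93: opens ∋ x are {92, 93, 94}; each meets A ∖ {93}, so x IS a limit point.
  x = 94: open {94} ∋ x has {94} ∩ (A ∖ {94}) = ∅, so x is NOT a limit point.
Collecting: A' = {93}.


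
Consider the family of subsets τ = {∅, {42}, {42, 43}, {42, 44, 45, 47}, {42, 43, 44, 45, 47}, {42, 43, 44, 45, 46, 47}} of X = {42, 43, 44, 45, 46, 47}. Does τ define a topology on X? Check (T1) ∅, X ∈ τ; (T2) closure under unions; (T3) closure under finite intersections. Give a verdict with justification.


τ IS a topology on X.

Axiom (T1): ∅ ∈ τ? Yes; X ∈ τ? Yes.
Axiom (T2/T3): check pairwise unions and intersections of members of τ.
All pairwise intersections and unions checked — each lies in τ. Therefore τ satisfies (T1), (T2), (T3): it IS a topology on X.


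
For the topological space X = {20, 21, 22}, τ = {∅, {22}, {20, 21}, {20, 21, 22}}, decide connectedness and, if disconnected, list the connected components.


(X, τ) is disconnected; components = [{22}, {20, 21}].

Find clopen sets (U ∈ τ with X ∖ U ∈ τ):
  U = ∅, X ∖ U = {20, 21, 22} — both open, so U is clopen.
  U = {22}, X ∖ U = {20, 21} — both open, so U is clopen.
  U = {20, 21}, X ∖ U = {22} — both open, so U is clopen.
  U = {20, 21, 22}, X ∖ U = ∅ — both open, so U is clopen.
Nontrivial clopen(s) exist: e.g. {20, 21}. So (X, τ) is disconnected.
Compute connected components by grouping points that agree on all clopens:
  component: {22}
  component: {20, 21}


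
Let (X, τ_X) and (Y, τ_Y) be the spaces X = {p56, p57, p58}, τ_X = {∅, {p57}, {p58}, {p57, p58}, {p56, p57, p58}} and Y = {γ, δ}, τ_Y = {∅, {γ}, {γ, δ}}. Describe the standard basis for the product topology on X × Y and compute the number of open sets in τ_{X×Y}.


Basis B = {∅ × ∅, {p57} × {γ}, {p58} × {γ}, {p57} × {γ, δ}, {p57, p58} × {γ}, {p58} × {γ, δ}, {p56, p57, p58} × {γ}, {p57, p58} × {γ, δ}, {p56, p57, p58} × {γ, δ}}; |τ_{X×Y}| = 14.

Enumerate products U × V with U ∈ τ_X, V ∈ τ_Y (deduplicated):
  ∅ × ∅ = {} (∅)
  {p57} × {γ} = {(p57,γ)}
  {p58} × {γ} = {(p58,γ)}
  {p57} × {γ, δ} = {(p57,γ), (p57,δ)}
  {p57, p58} × {γ} = {(p57,γ), (p58,γ)}
  {p58} × {γ, δ} = {(p58,γ), (p58,δ)}
  {p56, p57, p58} × {γ} = {(p56,γ), (p57,γ), (p58,γ)}
  {p57, p58} × {γ, δ} = {(p57,γ), (p57,δ), (p58,γ), (p58,δ)}
  {p56, p57, p58} × {γ, δ} = {(p56,γ), (p56,δ), (p57,γ), (p57,δ), (p58,γ), (p58,δ)}
These 9 distinct sets form the basis B.
Close under arbitrary unions to get τ_{X×Y}; counting gives |τ_{X×Y}| = 14.


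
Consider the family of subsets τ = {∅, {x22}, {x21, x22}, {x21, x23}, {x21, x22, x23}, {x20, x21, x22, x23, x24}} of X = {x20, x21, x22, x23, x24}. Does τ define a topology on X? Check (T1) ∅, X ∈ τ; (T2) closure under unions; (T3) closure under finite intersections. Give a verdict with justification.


τ is NOT a topology on X.

Axiom (T1): ∅ ∈ τ? Yes; X ∈ τ? Yes.
Axiom (T2/T3): check pairwise unions and intersections of members of τ.
Counterexample for (T3): {x21, x22} ∩ {x21, x23} = {x21} ∉ τ. Therefore τ is NOT a topology.


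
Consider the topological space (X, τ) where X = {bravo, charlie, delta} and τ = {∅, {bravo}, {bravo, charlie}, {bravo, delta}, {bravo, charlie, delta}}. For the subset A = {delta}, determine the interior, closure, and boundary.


int(A) = ∅, cl(A) = {delta}, ∂A = {delta}.

Closed sets in (X, τ) are complements of opens:
  closed(X, τ) = {∅, {charlie}, {delta}, {charlie, delta}, {bravo, charlie, delta}}.
int(A) = ⋃ {U ∈ τ : U ⊆ A}. Opens contained in A: ∅.
Taking the union of these: int(A) = ∅.
cl(A) = ⋂ {C closed : A ⊆ C}. Closed sets containing A: {delta}, {charlie, delta}, {bravo, charlie, delta}.
Intersecting these: cl(A) = {delta}.
∂A = cl(A) ∖ int(A) = {delta} ∖ ∅ = {delta}.


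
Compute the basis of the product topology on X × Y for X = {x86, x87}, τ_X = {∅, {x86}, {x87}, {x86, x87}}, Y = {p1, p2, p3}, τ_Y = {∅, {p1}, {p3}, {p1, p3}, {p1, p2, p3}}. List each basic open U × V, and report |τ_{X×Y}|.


Basis B = {∅ × ∅, {x86} × {p1}, {x86} × {p3}, {x87} × {p1}, {x87} × {p3}, {x86} × {p1, p3}, {x86, x87} × {p1}, {x86, x87} × {p3}, {x87} × {p1, p3}, {x86} × {p1, p2, p3}, {x87} × {p1, p2, p3}, {x86, x87} × {p1, p3}, {x86, x87} × {p1, p2, p3}}; |τ_{X×Y}| = 25.

Enumerate products U × V with U ∈ τ_X, V ∈ τ_Y (deduplicated):
  ∅ × ∅ = {} (∅)
  {x86} × {p1} = {(x86,p1)}
  {x86} × {p3} = {(x86,p3)}
  {x87} × {p1} = {(x87,p1)}
  {x87} × {p3} = {(x87,p3)}
  {x86} × {p1, p3} = {(x86,p1), (x86,p3)}
  {x86, x87} × {p1} = {(x86,p1), (x87,p1)}
  {x86, x87} × {p3} = {(x86,p3), (x87,p3)}
  {x87} × {p1, p3} = {(x87,p1), (x87,p3)}
  {x86} × {p1, p2, p3} = {(x86,p1), (x86,p2), (x86,p3)}
  {x87} × {p1, p2, p3} = {(x87,p1), (x87,p2), (x87,p3)}
  {x86, x87} × {p1, p3} = {(x86,p1), (x86,p3), (x87,p1), (x87,p3)}
  {x86, x87} × {p1, p2, p3} = {(x86,p1), (x86,p2), (x86,p3), (x87,p1), (x87,p2), (x87,p3)}
These 13 distinct sets form the basis B.
Close under arbitrary unions to get τ_{X×Y}; counting gives |τ_{X×Y}| = 25.


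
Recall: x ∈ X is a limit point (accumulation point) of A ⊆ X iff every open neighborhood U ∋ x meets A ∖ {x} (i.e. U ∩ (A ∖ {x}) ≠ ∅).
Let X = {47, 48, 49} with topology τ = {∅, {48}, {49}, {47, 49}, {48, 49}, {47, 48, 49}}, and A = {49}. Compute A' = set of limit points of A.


A' = {47}

For each x ∈ X, list the open sets U ∈ τ with x ∈ U, then check whether U ∩ (A ∖ {x}) ≠ ∅ for every such U.
  x = 47: opens ∋ x are {47, 49}, {47, 48, 49}; each meets A ∖ {47}, so x IS a limit point.
  x = 48: open {48} ∋ x has {48} ∩ (A ∖ {48}) = ∅, so x is NOT a limit point.
  x = 49: open {49} ∋ x has {49} ∩ (A ∖ {49}) = ∅, so x is NOT a limit point.
Collecting: A' = {47}.


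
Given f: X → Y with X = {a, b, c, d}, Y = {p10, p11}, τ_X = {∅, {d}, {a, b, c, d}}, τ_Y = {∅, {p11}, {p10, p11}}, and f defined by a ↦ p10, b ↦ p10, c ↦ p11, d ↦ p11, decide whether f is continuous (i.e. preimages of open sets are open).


f is NOT continuous.

Compute f^{-1}(U) for each U ∈ τ_Y:
  U = ∅: f^{-1}(U) = ∅ ∈ τ_X ✓.
  U = {p11}: f^{-1}(U) = {c, d} ∉ τ_X ✗.
  U = {p10, p11}: f^{-1}(U) = {a, b, c, d} ∈ τ_X ✓.
Found U = {p11} with f^{-1}(U) = {c, d} not in τ_X. Therefore f is NOT continuous.


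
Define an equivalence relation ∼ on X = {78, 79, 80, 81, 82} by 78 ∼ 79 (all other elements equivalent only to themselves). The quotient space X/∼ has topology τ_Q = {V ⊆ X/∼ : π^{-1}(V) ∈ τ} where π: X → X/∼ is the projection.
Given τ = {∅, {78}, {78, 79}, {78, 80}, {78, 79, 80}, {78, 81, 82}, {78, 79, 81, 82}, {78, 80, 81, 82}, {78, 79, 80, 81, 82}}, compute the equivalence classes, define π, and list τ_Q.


X/∼ = {[78=79], [80], [81], [82]}; |τ_Q| = 5.

Equivalence classes: [78=79], [80], [81], [82].
Quotient map π: X → X/∼ sends 78 ↦ [78=79], 79 ↦ [78=79], 80 ↦ [80], 81 ↦ [81], 82 ↦ [82].
For each subset V ⊆ X/∼, compute π^{-1}(V) ⊆ X and check whether π^{-1}(V) ∈ τ. V is open in τ_Q iff π^{-1}(V) ∈ τ.
  V = {}: π^{-1}(V) = ∅ ∈ τ ✓.
  V = {[78=79]}: π^{-1}(V) = {78, 79} ∈ τ ✓.
  V = {[80]}: π^{-1}(V) = {80} ∉ τ ✗.
  V = {[78=79], [80]}: π^{-1}(V) = {78, 79, 80} ∈ τ ✓.
  V = {[81]}: π^{-1}(V) = {81} ∉ τ ✗.
  V = {[78=79], [81]}: π^{-1}(V) = {78, 79, 81} ∉ τ ✗.
  V = {[80], [81]}: π^{-1}(V) = {80, 81} ∉ τ ✗.
  V = {[78=79], [80], [81]}: π^{-1}(V) = {78, 79, 80, 81} ∉ τ ✗.
  V = {[82]}: π^{-1}(V) = {82} ∉ τ ✗.
  V = {[78=79], [82]}: π^{-1}(V) = {78, 79, 82} ∉ τ ✗.
  V = {[80], [82]}: π^{-1}(V) = {80, 82} ∉ τ ✗.
  V = {[78=79], [80], [82]}: π^{-1}(V) = {78, 79, 80, 82} ∉ τ ✗.
  V = {[81], [82]}: π^{-1}(V) = {81, 82} ∉ τ ✗.
  V = {[78=79], [81], [82]}: π^{-1}(V) = {78, 79, 81, 82} ∈ τ ✓.
  V = {[80], [81], [82]}: π^{-1}(V) = {80, 81, 82} ∉ τ ✗.
  V = {[78=79], [80], [81], [82]}: π^{-1}(V) = {78, 79, 80, 81, 82} ∈ τ ✓.
Open sets in the quotient: τ_Q = {{}, {[78=79]}, {[78=79], [80]}, {[78=79], [81], [82]}, {[78=79], [80], [81], [82]}} (5 elements).


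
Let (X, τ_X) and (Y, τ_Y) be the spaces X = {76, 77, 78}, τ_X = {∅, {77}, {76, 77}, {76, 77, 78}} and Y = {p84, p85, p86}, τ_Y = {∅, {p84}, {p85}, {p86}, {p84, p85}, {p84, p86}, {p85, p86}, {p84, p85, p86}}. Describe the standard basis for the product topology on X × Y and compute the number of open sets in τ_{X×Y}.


Basis B = {∅ × ∅, {77} × {p84}, {77} × {p85}, {77} × {p86}, {76, 77} × {p84}, {76, 77} × {p85}, {76, 77} × {p86}, {77} × {p84, p85}, {77} × {p84, p86}, {77} × {p85, p86}, {76, 77, 78} × {p84}, {76, 77, 78} × {p85}, {76, 77, 78} × {p86}, {77} × {p84, p85, p86}, {76, 77} × {p84, p85}, {76, 77} × {p84, p86}, {76, 77} × {p85, p86}, {76, 77} × {p84, p85, p86}, {76, 77, 78} × {p84, p85}, {76, 77, 78} × {p84, p86}, {76, 77, 78} × {p85, p86}, {76, 77, 78} × {p84, p85, p86}}; |τ_{X×Y}| = 64.

Enumerate products U × V with U ∈ τ_X, V ∈ τ_Y (deduplicated):
  ∅ × ∅ = {} (∅)
  {77} × {p84} = {(77,p84)}
  {77} × {p85} = {(77,p85)}
  {77} × {p86} = {(77,p86)}
  {76, 77} × {p84} = {(76,p84), (77,p84)}
  {76, 77} × {p85} = {(76,p85), (77,p85)}
  {76, 77} × {p86} = {(76,p86), (77,p86)}
  {77} × {p84, p85} = {(77,p84), (77,p85)}
  {77} × {p84, p86} = {(77,p84), (77,p86)}
  {77} × {p85, p86} = {(77,p85), (77,p86)}
  {76, 77, 78} × {p84} = {(76,p84), (77,p84), (78,p84)}
  {76, 77, 78} × {p85} = {(76,p85), (77,p85), (78,p85)}
  {76, 77, 78} × {p86} = {(76,p86), (77,p86), (78,p86)}
  {77} × {p84, p85, p86} = {(77,p84), (77,p85), (77,p86)}
  {76, 77} × {p84, p85} = {(76,p84), (76,p85), (77,p84), (77,p85)}
  {76, 77} × {p84, p86} = {(76,p84), (76,p86), (77,p84), (77,p86)}
  {76, 77} × {p85, p86} = {(76,p85), (76,p86), (77,p85), (77,p86)}
  {76, 77} × {p84, p85, p86} = {(76,p84), (76,p85), (76,p86), (77,p84), (77,p85), (77,p86)}
  {76, 77, 78} × {p84, p85} = {(76,p84), (76,p85), (77,p84), (77,p85), (78,p84), (78,p85)}
  {76, 77, 78} × {p84, p86} = {(76,p84), (76,p86), (77,p84), (77,p86), (78,p84), (78,p86)}
  {76, 77, 78} × {p85, p86} = {(76,p85), (76,p86), (77,p85), (77,p86), (78,p85), (78,p86)}
  {76, 77, 78} × {p84, p85, p86} = {(76,p84), (76,p85), (76,p86), (77,p84), (77,p85), (77,p86), (78,p84), (78,p85), (78,p86)}
These 22 distinct sets form the basis B.
Close under arbitrary unions to get τ_{X×Y}; counting gives |τ_{X×Y}| = 64.


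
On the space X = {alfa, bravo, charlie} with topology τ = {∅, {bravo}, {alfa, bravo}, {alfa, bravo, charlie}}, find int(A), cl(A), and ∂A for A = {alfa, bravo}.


int(A) = {alfa, bravo}, cl(A) = {alfa, bravo, charlie}, ∂A = {charlie}.

Closed sets in (X, τ) are complements of opens:
  closed(X, τ) = {∅, {charlie}, {alfa, charlie}, {alfa, bravo, charlie}}.
int(A) = ⋃ {U ∈ τ : U ⊆ A}. Opens contained in A: ∅, {bravo}, {alfa, bravo}.
Taking the union of these: int(A) = {alfa, bravo}.
cl(A) = ⋂ {C closed : A ⊆ C}. Closed sets containing A: {alfa, bravo, charlie}.
Intersecting these: cl(A) = {alfa, bravo, charlie}.
∂A = cl(A) ∖ int(A) = {alfa, bravo, charlie} ∖ {alfa, bravo} = {charlie}.


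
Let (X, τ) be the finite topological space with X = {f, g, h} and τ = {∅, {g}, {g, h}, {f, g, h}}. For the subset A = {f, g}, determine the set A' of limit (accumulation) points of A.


A' = {f, h}

For each x ∈ X, list the open sets U ∈ τ with x ∈ U, then check whether U ∩ (A ∖ {x}) ≠ ∅ for every such U.
  x = f: opens ∋ x are {f, g, h}; each meets A ∖ {f}, so x IS a limit point.
  x = g: open {g} ∋ x has {g} ∩ (A ∖ {g}) = ∅, so x is NOT a limit point.
  x = h: opens ∋ x are {g, h}, {f, g, h}; each meets A ∖ {h}, so x IS a limit point.
Collecting: A' = {f, h}.


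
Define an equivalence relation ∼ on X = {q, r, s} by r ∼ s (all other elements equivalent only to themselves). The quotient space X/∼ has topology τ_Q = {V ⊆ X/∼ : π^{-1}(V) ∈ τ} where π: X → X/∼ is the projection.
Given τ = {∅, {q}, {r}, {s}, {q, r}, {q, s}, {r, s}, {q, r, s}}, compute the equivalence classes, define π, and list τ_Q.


X/∼ = {[q], [r=s]}; |τ_Q| = 4.

Equivalence classes: [q], [r=s].
Quotient map π: X → X/∼ sends q ↦ [q], r ↦ [r=s], s ↦ [r=s].
For each subset V ⊆ X/∼, compute π^{-1}(V) ⊆ X and check whether π^{-1}(V) ∈ τ. V is open in τ_Q iff π^{-1}(V) ∈ τ.
  V = {}: π^{-1}(V) = ∅ ∈ τ ✓.
  V = {[q]}: π^{-1}(V) = {q} ∈ τ ✓.
  V = {[r=s]}: π^{-1}(V) = {r, s} ∈ τ ✓.
  V = {[q], [r=s]}: π^{-1}(V) = {q, r, s} ∈ τ ✓.
Open sets in the quotient: τ_Q = {{}, {[q]}, {[r=s]}, {[q], [r=s]}} (4 elements).


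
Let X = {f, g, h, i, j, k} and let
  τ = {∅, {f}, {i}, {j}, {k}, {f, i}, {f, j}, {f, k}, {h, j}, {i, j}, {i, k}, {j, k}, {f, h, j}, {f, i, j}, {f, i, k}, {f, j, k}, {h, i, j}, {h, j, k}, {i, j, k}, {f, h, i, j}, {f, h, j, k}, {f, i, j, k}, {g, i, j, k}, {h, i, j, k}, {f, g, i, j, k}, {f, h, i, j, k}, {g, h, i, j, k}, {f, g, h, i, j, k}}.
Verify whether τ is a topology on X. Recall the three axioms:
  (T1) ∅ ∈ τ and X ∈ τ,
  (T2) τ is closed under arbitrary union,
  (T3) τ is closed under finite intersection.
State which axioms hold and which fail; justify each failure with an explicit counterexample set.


τ IS a topology on X.

Axiom (T1): ∅ ∈ τ? Yes; X ∈ τ? Yes.
Axiom (T2/T3): check pairwise unions and intersections of members of τ.
All pairwise intersections and unions checked — each lies in τ. Therefore τ satisfies (T1), (T2), (T3): it IS a topology on X.


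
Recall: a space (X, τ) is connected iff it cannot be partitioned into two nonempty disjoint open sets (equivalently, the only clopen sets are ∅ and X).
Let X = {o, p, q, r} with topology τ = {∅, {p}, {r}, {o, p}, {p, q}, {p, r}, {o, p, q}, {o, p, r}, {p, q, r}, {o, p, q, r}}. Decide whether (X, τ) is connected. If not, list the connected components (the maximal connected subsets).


(X, τ) is disconnected; components = [{r}, {o, p, q}].

Find clopen sets (U ∈ τ with X ∖ U ∈ τ):
  U = ∅, X ∖ U = {o, p, q, r} — both open, so U is clopen.
  U = {r}, X ∖ U = {o, p, q} — both open, so U is clopen.
  U = {o, p, q}, X ∖ U = {r} — both open, so U is clopen.
  U = {o, p, q, r}, X ∖ U = ∅ — both open, so U is clopen.
Nontrivial clopen(s) exist: e.g. {r}. So (X, τ) is disconnected.
Compute connected components by grouping points that agree on all clopens:
  component: {r}
  component: {o, p, q}


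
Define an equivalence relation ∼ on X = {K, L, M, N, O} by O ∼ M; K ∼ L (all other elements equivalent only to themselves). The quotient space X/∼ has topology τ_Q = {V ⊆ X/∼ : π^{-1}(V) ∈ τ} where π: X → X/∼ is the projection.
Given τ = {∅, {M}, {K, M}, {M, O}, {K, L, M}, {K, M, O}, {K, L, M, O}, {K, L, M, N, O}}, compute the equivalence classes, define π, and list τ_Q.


X/∼ = {[K=L], [M=O], [N]}; |τ_Q| = 4.

Equivalence classes: [K=L], [M=O], [N].
Quotient map π: X → X/∼ sends K ↦ [K=L], L ↦ [K=L], M ↦ [M=O], N ↦ [N], O ↦ [M=O].
For each subset V ⊆ X/∼, compute π^{-1}(V) ⊆ X and check whether π^{-1}(V) ∈ τ. V is open in τ_Q iff π^{-1}(V) ∈ τ.
  V = {}: π^{-1}(V) = ∅ ∈ τ ✓.
  V = {[K=L]}: π^{-1}(V) = {K, L} ∉ τ ✗.
  V = {[M=O]}: π^{-1}(V) = {M, O} ∈ τ ✓.
  V = {[K=L], [M=O]}: π^{-1}(V) = {K, L, M, O} ∈ τ ✓.
  V = {[N]}: π^{-1}(V) = {N} ∉ τ ✗.
  V = {[K=L], [N]}: π^{-1}(V) = {K, L, N} ∉ τ ✗.
  V = {[M=O], [N]}: π^{-1}(V) = {M, N, O} ∉ τ ✗.
  V = {[K=L], [M=O], [N]}: π^{-1}(V) = {K, L, M, N, O} ∈ τ ✓.
Open sets in the quotient: τ_Q = {{}, {[M=O]}, {[K=L], [M=O]}, {[K=L], [M=O], [N]}} (4 elements).


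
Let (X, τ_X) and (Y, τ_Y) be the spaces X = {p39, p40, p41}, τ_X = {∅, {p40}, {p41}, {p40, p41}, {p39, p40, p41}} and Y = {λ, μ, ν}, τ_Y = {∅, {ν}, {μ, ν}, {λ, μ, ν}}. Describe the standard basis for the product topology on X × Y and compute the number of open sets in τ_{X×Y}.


Basis B = {∅ × ∅, {p40} × {ν}, {p41} × {ν}, {p40} × {μ, ν}, {p40, p41} × {ν}, {p41} × {μ, ν}, {p39, p40, p41} × {ν}, {p40} × {λ, μ, ν}, {p41} × {λ, μ, ν}, {p40, p41} × {μ, ν}, {p39, p40, p41} × {μ, ν}, {p40, p41} × {λ, μ, ν}, {p39, p40, p41} × {λ, μ, ν}}; |τ_{X×Y}| = 30.

Enumerate products U × V with U ∈ τ_X, V ∈ τ_Y (deduplicated):
  ∅ × ∅ = {} (∅)
  {p40} × {ν} = {(p40,ν)}
  {p41} × {ν} = {(p41,ν)}
  {p40} × {μ, ν} = {(p40,μ), (p40,ν)}
  {p40, p41} × {ν} = {(p40,ν), (p41,ν)}
  {p41} × {μ, ν} = {(p41,μ), (p41,ν)}
  {p39, p40, p41} × {ν} = {(p39,ν), (p40,ν), (p41,ν)}
  {p40} × {λ, μ, ν} = {(p40,λ), (p40,μ), (p40,ν)}
  {p41} × {λ, μ, ν} = {(p41,λ), (p41,μ), (p41,ν)}
  {p40, p41} × {μ, ν} = {(p40,μ), (p40,ν), (p41,μ), (p41,ν)}
  {p39, p40, p41} × {μ, ν} = {(p39,μ), (p39,ν), (p40,μ), (p40,ν), (p41,μ), (p41,ν)}
  {p40, p41} × {λ, μ, ν} = {(p40,λ), (p40,μ), (p40,ν), (p41,λ), (p41,μ), (p41,ν)}
  {p39, p40, p41} × {λ, μ, ν} = {(p39,λ), (p39,μ), (p39,ν), (p40,λ), (p40,μ), (p40,ν), (p41,λ), (p41,μ), (p41,ν)}
These 13 distinct sets form the basis B.
Close under arbitrary unions to get τ_{X×Y}; counting gives |τ_{X×Y}| = 30.
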